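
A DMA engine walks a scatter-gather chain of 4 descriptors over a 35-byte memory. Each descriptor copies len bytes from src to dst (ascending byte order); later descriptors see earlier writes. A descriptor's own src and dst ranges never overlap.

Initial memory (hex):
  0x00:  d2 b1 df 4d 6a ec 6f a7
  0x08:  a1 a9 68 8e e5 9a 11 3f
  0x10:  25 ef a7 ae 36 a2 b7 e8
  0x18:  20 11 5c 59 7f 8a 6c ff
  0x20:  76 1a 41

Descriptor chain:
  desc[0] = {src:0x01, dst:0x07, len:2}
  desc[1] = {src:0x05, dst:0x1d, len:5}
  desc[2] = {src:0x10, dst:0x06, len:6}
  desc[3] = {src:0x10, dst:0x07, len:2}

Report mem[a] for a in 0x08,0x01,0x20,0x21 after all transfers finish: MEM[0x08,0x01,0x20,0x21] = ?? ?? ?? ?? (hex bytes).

D0: mem[0x07..0x08] <- [b1 df]
D1: mem[0x1d..0x21] <- [ec 6f b1 df a9]
D2: mem[0x06..0x0b] <- [25 ef a7 ae 36 a2]
D3: mem[0x07..0x08] <- [25 ef]
query mem[0x08]=0xef, mem[0x01]=0xb1, mem[0x20]=0xdf, mem[0x21]=0xa9

MEM[0x08,0x01,0x20,0x21] = ef b1 df a9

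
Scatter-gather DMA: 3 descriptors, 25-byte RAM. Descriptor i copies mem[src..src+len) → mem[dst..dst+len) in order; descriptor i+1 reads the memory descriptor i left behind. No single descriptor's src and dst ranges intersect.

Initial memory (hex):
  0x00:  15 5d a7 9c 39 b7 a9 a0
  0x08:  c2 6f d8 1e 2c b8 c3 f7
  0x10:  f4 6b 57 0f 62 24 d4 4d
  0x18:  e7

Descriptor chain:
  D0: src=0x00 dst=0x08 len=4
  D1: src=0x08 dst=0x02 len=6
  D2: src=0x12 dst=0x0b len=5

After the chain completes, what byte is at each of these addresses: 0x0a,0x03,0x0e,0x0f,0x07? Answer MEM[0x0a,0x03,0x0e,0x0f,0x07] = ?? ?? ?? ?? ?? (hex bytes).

#0 dst[0x08+4] := {0x15,0x5d,0xa7,0x9c}
#1 dst[0x02+6] := {0x15,0x5d,0xa7,0x9c,0x2c,0xb8}
#2 dst[0x0b+5] := {0x57,0x0f,0x62,0x24,0xd4}
query mem[0x0a]=0xa7, mem[0x03]=0x5d, mem[0x0e]=0x24, mem[0x0f]=0xd4, mem[0x07]=0xb8

MEM[0x0a,0x03,0x0e,0x0f,0x07] = a7 5d 24 d4 b8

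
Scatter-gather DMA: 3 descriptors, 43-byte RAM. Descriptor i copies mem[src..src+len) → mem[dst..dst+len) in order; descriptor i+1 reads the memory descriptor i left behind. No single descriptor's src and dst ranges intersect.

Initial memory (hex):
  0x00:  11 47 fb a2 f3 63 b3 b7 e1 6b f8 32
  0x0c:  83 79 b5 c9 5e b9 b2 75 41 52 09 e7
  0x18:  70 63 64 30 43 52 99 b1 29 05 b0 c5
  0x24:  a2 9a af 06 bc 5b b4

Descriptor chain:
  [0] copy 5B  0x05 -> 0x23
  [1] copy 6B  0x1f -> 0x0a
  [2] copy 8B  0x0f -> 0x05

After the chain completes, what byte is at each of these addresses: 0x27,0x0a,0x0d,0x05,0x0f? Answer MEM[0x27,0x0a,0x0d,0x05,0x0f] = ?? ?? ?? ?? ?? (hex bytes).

#0 dst[0x23+5] := {0x63,0xb3,0xb7,0xe1,0x6b}
#1 dst[0x0a+6] := {0xb1,0x29,0x05,0xb0,0x63,0xb3}
#2 dst[0x05+8] := {0xb3,0x5e,0xb9,0xb2,0x75,0x41,0x52,0x09}
query mem[0x27]=0x6b, mem[0x0a]=0x41, mem[0x0d]=0xb0, mem[0x05]=0xb3, mem[0x0f]=0xb3

MEM[0x27,0x0a,0x0d,0x05,0x0f] = 6b 41 b0 b3 b3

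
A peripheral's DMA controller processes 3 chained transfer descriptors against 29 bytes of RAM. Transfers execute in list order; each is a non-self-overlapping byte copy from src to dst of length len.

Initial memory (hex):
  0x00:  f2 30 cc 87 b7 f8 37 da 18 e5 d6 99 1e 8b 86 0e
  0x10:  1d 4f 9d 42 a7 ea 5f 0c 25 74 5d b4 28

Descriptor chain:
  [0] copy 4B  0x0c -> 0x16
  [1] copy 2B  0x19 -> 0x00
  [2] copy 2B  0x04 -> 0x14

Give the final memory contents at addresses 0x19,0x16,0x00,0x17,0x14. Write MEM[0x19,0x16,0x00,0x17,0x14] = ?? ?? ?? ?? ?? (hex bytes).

#0 dst[0x16+4] := {0x1e,0x8b,0x86,0x0e}
#1 dst[0x00+2] := {0x0e,0x5d}
#2 dst[0x14+2] := {0xb7,0xf8}
query mem[0x19]=0x0e, mem[0x16]=0x1e, mem[0x00]=0x0e, mem[0x17]=0x8b, mem[0x14]=0xb7

MEM[0x19,0x16,0x00,0x17,0x14] = 0e 1e 0e 8b b7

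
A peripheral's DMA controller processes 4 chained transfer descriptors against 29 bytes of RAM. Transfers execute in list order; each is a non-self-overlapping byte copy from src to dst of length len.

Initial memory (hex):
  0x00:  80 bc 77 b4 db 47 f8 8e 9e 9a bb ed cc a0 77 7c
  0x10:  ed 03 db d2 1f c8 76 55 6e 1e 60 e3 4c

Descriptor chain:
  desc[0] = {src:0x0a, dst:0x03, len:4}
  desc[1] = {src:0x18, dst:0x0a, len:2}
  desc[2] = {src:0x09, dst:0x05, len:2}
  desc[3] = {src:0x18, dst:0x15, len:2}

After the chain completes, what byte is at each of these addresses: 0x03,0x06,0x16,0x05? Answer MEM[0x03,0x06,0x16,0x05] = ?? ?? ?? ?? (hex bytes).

[0] 0x0a->0x03 len=4 : bb ed cc a0
[1] 0x18->0x0a len=2 : 6e 1e
[2] 0x09->0x05 len=2 : 9a 6e
[3] 0x18->0x15 len=2 : 6e 1e
query mem[0x03]=0xbb, mem[0x06]=0x6e, mem[0x16]=0x1e, mem[0x05]=0x9a

MEM[0x03,0x06,0x16,0x05] = bb 6e 1e 9a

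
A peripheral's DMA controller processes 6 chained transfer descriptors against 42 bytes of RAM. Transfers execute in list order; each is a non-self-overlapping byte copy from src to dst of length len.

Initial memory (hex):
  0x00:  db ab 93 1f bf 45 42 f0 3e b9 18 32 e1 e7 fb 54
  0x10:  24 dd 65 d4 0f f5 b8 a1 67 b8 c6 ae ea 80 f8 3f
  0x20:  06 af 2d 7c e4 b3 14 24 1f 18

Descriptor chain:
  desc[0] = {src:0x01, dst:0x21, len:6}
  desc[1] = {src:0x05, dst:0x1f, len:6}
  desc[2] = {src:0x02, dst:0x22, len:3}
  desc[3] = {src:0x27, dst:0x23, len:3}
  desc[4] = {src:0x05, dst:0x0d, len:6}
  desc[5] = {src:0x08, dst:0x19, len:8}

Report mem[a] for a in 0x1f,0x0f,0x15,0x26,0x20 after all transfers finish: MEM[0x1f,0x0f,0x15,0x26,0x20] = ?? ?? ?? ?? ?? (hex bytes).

MEM[0x1f,0x0f,0x15,0x26,0x20] = 42 f0 f5 42 f0

D0: mem[0x21..0x26] <- [ab 93 1f bf 45 42]
D1: mem[0x1f..0x24] <- [45 42 f0 3e b9 18]
D2: mem[0x22..0x24] <- [93 1f bf]
D3: mem[0x23..0x25] <- [24 1f 18]
D4: mem[0x0d..0x12] <- [45 42 f0 3e b9 18]
D5: mem[0x19..0x20] <- [3e b9 18 32 e1 45 42 f0]
query mem[0x1f]=0x42, mem[0x0f]=0xf0, mem[0x15]=0xf5, mem[0x26]=0x42, mem[0x20]=0xf0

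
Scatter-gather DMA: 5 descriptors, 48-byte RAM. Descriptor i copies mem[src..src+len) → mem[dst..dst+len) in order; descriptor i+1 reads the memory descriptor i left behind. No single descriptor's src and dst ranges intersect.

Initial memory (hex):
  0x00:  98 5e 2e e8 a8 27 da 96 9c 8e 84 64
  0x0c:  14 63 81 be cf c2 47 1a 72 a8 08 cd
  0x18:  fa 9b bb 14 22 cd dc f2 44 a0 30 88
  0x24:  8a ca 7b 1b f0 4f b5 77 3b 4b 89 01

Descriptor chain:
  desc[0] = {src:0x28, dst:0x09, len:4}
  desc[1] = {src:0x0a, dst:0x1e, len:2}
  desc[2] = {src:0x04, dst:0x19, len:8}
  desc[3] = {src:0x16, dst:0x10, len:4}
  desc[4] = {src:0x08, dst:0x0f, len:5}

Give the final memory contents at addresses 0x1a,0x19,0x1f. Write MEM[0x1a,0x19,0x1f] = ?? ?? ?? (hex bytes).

MEM[0x1a,0x19,0x1f] = 27 a8 4f

[0] 0x28->0x09 len=4 : f0 4f b5 77
[1] 0x0a->0x1e len=2 : 4f b5
[2] 0x04->0x19 len=8 : a8 27 da 96 9c f0 4f b5
[3] 0x16->0x10 len=4 : 08 cd fa a8
[4] 0x08->0x0f len=5 : 9c f0 4f b5 77
query mem[0x1a]=0x27, mem[0x19]=0xa8, mem[0x1f]=0x4f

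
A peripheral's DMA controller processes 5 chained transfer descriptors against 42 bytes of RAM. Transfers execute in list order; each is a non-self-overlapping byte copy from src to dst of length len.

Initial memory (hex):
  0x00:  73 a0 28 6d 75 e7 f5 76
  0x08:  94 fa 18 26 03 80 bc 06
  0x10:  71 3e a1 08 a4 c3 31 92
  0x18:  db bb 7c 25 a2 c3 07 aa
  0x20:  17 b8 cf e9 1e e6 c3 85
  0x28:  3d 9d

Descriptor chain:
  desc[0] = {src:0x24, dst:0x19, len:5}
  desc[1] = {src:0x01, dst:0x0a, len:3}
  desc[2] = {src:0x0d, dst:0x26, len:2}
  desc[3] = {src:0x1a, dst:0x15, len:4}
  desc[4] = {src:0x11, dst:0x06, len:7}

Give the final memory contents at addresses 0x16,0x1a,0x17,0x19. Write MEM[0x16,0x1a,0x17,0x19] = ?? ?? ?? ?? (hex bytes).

MEM[0x16,0x1a,0x17,0x19] = c3 e6 85 1e

  after D0: wrote 5B at 0x19 = 1ee6c3853d
  after D1: wrote 3B at 0x0a = a0286d
  after D2: wrote 2B at 0x26 = 80bc
  after D3: wrote 4B at 0x15 = e6c3853d
  after D4: wrote 7B at 0x06 = 3ea108a4e6c385
query mem[0x16]=0xc3, mem[0x1a]=0xe6, mem[0x17]=0x85, mem[0x19]=0x1e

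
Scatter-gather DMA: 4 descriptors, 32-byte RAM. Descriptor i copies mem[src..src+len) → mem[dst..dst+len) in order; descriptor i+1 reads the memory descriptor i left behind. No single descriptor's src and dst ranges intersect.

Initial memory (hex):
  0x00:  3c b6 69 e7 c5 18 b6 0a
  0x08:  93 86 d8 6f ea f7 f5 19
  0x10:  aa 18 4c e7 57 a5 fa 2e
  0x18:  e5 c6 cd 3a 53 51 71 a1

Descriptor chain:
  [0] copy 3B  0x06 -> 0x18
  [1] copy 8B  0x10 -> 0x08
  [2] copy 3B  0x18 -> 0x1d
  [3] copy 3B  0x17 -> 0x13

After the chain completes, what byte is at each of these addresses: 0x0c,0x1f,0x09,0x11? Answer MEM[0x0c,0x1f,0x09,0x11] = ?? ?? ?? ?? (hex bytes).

MEM[0x0c,0x1f,0x09,0x11] = 57 93 18 18

[0] 0x06->0x18 len=3 : b6 0a 93
[1] 0x10->0x08 len=8 : aa 18 4c e7 57 a5 fa 2e
[2] 0x18->0x1d len=3 : b6 0a 93
[3] 0x17->0x13 len=3 : 2e b6 0a
query mem[0x0c]=0x57, mem[0x1f]=0x93, mem[0x09]=0x18, mem[0x11]=0x18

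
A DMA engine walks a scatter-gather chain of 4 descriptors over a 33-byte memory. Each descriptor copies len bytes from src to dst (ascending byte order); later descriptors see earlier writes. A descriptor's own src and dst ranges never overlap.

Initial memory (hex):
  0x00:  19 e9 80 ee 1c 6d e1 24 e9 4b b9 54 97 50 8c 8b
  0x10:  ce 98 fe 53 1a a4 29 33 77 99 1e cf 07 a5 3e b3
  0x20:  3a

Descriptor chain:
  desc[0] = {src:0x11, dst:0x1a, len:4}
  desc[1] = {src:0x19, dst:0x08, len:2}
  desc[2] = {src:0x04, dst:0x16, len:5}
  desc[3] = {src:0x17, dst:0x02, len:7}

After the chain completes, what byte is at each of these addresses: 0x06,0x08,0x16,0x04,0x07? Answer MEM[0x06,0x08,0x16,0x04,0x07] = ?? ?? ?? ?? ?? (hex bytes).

MEM[0x06,0x08,0x16,0x04,0x07] = fe 1a 1c 24 53

[0] 0x11->0x1a len=4 : 98 fe 53 1a
[1] 0x19->0x08 len=2 : 99 98
[2] 0x04->0x16 len=5 : 1c 6d e1 24 99
[3] 0x17->0x02 len=7 : 6d e1 24 99 fe 53 1a
query mem[0x06]=0xfe, mem[0x08]=0x1a, mem[0x16]=0x1c, mem[0x04]=0x24, mem[0x07]=0x53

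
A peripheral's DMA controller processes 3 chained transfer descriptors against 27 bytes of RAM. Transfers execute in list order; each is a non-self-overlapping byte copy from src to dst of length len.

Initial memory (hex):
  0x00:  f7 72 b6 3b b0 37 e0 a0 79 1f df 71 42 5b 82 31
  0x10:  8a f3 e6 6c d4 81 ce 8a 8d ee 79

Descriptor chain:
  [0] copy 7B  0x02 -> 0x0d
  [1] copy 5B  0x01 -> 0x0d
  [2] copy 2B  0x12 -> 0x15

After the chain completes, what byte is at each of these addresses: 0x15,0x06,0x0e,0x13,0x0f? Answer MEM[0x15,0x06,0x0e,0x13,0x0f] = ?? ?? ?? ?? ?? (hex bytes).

MEM[0x15,0x06,0x0e,0x13,0x0f] = a0 e0 b6 79 3b

D0: mem[0x0d..0x13] <- [b6 3b b0 37 e0 a0 79]
D1: mem[0x0d..0x11] <- [72 b6 3b b0 37]
D2: mem[0x15..0x16] <- [a0 79]
query mem[0x15]=0xa0, mem[0x06]=0xe0, mem[0x0e]=0xb6, mem[0x13]=0x79, mem[0x0f]=0x3b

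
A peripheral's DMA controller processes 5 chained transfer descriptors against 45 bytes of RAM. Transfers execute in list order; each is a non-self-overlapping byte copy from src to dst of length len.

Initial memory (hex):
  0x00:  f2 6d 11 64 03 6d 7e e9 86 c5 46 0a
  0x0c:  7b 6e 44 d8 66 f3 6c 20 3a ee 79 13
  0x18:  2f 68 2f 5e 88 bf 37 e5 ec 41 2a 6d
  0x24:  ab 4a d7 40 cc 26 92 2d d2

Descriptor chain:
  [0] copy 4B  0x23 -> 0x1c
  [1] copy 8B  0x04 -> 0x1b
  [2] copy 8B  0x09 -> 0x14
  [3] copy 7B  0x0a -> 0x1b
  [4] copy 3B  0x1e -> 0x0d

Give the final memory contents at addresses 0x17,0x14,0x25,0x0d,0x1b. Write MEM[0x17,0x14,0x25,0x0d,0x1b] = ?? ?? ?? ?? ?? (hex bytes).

MEM[0x17,0x14,0x25,0x0d,0x1b] = 7b c5 4a 6e 46

#0 dst[0x1c+4] := {0x6d,0xab,0x4a,0xd7}
#1 dst[0x1b+8] := {0x03,0x6d,0x7e,0xe9,0x86,0xc5,0x46,0x0a}
#2 dst[0x14+8] := {0xc5,0x46,0x0a,0x7b,0x6e,0x44,0xd8,0x66}
#3 dst[0x1b+7] := {0x46,0x0a,0x7b,0x6e,0x44,0xd8,0x66}
#4 dst[0x0d+3] := {0x6e,0x44,0xd8}
query mem[0x17]=0x7b, mem[0x14]=0xc5, mem[0x25]=0x4a, mem[0x0d]=0x6e, mem[0x1b]=0x46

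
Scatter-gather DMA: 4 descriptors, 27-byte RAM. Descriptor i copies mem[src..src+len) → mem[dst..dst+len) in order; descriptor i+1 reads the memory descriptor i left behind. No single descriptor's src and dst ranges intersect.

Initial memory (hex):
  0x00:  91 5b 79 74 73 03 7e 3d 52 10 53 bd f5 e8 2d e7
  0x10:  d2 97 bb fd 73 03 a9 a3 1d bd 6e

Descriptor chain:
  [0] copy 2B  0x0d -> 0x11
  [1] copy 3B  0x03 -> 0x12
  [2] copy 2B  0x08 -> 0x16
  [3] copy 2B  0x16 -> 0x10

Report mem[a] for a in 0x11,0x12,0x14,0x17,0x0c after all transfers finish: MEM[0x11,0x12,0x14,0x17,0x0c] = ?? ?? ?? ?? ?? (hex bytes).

  after D0: wrote 2B at 0x11 = e82d
  after D1: wrote 3B at 0x12 = 747303
  after D2: wrote 2B at 0x16 = 5210
  after D3: wrote 2B at 0x10 = 5210
query mem[0x11]=0x10, mem[0x12]=0x74, mem[0x14]=0x03, mem[0x17]=0x10, mem[0x0c]=0xf5

MEM[0x11,0x12,0x14,0x17,0x0c] = 10 74 03 10 f5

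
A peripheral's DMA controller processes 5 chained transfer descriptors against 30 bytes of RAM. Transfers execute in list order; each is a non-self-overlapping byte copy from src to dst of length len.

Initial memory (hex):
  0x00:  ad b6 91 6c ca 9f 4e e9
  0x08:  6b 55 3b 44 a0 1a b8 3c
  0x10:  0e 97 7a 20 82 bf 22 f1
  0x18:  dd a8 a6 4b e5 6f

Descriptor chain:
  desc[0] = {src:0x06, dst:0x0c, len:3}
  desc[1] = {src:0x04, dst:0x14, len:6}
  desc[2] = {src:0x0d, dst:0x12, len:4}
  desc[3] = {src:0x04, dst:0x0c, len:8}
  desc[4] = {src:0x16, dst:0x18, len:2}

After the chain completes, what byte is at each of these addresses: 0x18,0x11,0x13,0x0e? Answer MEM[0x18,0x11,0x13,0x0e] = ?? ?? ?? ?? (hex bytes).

#0 dst[0x0c+3] := {0x4e,0xe9,0x6b}
#1 dst[0x14+6] := {0xca,0x9f,0x4e,0xe9,0x6b,0x55}
#2 dst[0x12+4] := {0xe9,0x6b,0x3c,0x0e}
#3 dst[0x0c+8] := {0xca,0x9f,0x4e,0xe9,0x6b,0x55,0x3b,0x44}
#4 dst[0x18+2] := {0x4e,0xe9}
query mem[0x18]=0x4e, mem[0x11]=0x55, mem[0x13]=0x44, mem[0x0e]=0x4e

MEM[0x18,0x11,0x13,0x0e] = 4e 55 44 4e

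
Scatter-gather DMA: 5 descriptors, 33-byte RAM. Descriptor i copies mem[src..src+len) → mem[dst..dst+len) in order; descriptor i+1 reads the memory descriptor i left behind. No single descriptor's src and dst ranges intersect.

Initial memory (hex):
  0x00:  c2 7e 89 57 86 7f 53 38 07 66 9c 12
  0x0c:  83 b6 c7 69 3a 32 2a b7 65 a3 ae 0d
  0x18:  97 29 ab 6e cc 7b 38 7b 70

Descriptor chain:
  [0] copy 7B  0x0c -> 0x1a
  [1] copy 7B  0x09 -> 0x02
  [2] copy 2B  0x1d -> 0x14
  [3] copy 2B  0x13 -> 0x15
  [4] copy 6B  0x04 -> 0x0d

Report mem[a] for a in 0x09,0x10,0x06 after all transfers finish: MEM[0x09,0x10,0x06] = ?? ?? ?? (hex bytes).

MEM[0x09,0x10,0x06] = 66 c7 b6

D0: mem[0x1a..0x20] <- [83 b6 c7 69 3a 32 2a]
D1: mem[0x02..0x08] <- [66 9c 12 83 b6 c7 69]
D2: mem[0x14..0x15] <- [69 3a]
D3: mem[0x15..0x16] <- [b7 69]
D4: mem[0x0d..0x12] <- [12 83 b6 c7 69 66]
query mem[0x09]=0x66, mem[0x10]=0xc7, mem[0x06]=0xb6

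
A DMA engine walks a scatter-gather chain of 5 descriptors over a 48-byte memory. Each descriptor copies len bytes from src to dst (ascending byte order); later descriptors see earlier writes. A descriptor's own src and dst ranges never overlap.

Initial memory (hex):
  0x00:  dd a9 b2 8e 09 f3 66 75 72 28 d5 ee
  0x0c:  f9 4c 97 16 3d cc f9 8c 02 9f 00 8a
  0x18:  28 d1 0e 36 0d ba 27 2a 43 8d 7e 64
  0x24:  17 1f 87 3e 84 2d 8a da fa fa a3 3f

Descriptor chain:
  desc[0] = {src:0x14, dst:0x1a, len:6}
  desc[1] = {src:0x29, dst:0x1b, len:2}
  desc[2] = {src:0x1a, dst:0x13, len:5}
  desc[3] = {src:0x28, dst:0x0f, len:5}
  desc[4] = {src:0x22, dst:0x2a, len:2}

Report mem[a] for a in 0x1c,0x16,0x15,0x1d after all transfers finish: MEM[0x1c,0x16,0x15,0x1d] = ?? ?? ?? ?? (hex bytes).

MEM[0x1c,0x16,0x15,0x1d] = 8a 8a 8a 8a

#0 dst[0x1a+6] := {0x02,0x9f,0x00,0x8a,0x28,0xd1}
#1 dst[0x1b+2] := {0x2d,0x8a}
#2 dst[0x13+5] := {0x02,0x2d,0x8a,0x8a,0x28}
#3 dst[0x0f+5] := {0x84,0x2d,0x8a,0xda,0xfa}
#4 dst[0x2a+2] := {0x7e,0x64}
query mem[0x1c]=0x8a, mem[0x16]=0x8a, mem[0x15]=0x8a, mem[0x1d]=0x8a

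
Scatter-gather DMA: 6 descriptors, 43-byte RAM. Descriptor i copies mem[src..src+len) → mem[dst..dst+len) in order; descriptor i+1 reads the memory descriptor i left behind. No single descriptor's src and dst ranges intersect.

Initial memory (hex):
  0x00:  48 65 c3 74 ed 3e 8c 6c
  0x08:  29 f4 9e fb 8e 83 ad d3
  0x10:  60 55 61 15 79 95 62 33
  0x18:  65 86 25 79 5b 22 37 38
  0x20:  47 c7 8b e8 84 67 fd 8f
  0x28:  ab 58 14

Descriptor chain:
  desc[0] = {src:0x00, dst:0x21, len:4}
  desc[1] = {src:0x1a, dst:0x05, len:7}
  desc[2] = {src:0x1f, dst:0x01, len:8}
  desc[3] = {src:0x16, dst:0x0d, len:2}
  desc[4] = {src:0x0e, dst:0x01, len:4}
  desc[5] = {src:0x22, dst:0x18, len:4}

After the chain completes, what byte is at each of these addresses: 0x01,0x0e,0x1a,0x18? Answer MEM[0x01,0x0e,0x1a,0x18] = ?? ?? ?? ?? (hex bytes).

MEM[0x01,0x0e,0x1a,0x18] = 33 33 74 65

  after D0: wrote 4B at 0x21 = 4865c374
  after D1: wrote 7B at 0x05 = 25795b22373847
  after D2: wrote 8B at 0x01 = 38474865c37467fd
  after D3: wrote 2B at 0x0d = 6233
  after D4: wrote 4B at 0x01 = 33d36055
  after D5: wrote 4B at 0x18 = 65c37467
query mem[0x01]=0x33, mem[0x0e]=0x33, mem[0x1a]=0x74, mem[0x18]=0x65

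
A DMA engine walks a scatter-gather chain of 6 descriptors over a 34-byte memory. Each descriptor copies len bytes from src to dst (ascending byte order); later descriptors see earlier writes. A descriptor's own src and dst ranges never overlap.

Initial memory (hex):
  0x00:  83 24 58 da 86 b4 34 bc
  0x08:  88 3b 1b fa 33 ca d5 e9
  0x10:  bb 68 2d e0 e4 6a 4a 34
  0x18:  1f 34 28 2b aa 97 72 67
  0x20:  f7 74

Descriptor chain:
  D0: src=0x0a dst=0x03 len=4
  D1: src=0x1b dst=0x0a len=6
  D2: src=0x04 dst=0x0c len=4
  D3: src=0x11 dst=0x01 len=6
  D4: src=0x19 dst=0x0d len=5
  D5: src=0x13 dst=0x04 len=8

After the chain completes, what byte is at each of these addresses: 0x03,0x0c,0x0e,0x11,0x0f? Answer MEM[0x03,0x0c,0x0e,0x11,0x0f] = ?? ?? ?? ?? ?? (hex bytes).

MEM[0x03,0x0c,0x0e,0x11,0x0f] = e0 fa 28 97 2b

  after D0: wrote 4B at 0x03 = 1bfa33ca
  after D1: wrote 6B at 0x0a = 2baa977267f7
  after D2: wrote 4B at 0x0c = fa33cabc
  after D3: wrote 6B at 0x01 = 682de0e46a4a
  after D4: wrote 5B at 0x0d = 34282baa97
  after D5: wrote 8B at 0x04 = e0e46a4a341f3428
query mem[0x03]=0xe0, mem[0x0c]=0xfa, mem[0x0e]=0x28, mem[0x11]=0x97, mem[0x0f]=0x2b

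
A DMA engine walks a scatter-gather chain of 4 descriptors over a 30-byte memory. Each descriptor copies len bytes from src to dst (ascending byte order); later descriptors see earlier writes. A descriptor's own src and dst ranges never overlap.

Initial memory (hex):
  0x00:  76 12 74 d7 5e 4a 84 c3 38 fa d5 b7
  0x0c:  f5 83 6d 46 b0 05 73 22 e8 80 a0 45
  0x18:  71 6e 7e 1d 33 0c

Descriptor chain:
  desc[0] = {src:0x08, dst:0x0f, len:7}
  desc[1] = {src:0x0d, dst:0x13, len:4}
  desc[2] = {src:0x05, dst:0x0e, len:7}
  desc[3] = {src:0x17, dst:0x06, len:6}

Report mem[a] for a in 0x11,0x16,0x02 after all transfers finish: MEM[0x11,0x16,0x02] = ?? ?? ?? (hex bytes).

MEM[0x11,0x16,0x02] = 38 fa 74

  after D0: wrote 7B at 0x0f = 38fad5b7f5836d
  after D1: wrote 4B at 0x13 = 836d38fa
  after D2: wrote 7B at 0x0e = 4a84c338fad5b7
  after D3: wrote 6B at 0x06 = 45716e7e1d33
query mem[0x11]=0x38, mem[0x16]=0xfa, mem[0x02]=0x74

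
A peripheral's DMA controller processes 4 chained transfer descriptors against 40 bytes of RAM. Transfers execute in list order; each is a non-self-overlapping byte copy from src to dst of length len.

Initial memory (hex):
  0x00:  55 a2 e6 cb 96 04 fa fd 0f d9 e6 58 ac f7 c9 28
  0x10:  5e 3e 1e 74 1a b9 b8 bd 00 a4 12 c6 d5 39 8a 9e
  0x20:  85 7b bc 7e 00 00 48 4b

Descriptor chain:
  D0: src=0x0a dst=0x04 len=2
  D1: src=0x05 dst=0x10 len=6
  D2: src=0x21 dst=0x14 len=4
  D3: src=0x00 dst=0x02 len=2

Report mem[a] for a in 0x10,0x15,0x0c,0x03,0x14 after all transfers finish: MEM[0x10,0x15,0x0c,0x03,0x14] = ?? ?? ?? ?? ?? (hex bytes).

#0 dst[0x04+2] := {0xe6,0x58}
#1 dst[0x10+6] := {0x58,0xfa,0xfd,0x0f,0xd9,0xe6}
#2 dst[0x14+4] := {0x7b,0xbc,0x7e,0x00}
#3 dst[0x02+2] := {0x55,0xa2}
query mem[0x10]=0x58, mem[0x15]=0xbc, mem[0x0c]=0xac, mem[0x03]=0xa2, mem[0x14]=0x7b

MEM[0x10,0x15,0x0c,0x03,0x14] = 58 bc ac a2 7b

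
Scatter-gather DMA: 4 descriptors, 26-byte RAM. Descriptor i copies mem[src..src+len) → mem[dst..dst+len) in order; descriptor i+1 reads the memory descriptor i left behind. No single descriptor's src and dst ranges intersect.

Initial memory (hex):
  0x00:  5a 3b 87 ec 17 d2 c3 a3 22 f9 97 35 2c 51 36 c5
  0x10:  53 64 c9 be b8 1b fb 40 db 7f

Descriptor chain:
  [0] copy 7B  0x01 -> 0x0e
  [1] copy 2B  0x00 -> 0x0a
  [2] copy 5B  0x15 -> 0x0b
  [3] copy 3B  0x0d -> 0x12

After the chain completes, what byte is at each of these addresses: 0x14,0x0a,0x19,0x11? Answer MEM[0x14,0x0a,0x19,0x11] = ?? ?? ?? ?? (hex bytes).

MEM[0x14,0x0a,0x19,0x11] = 7f 5a 7f 17

[0] 0x01->0x0e len=7 : 3b 87 ec 17 d2 c3 a3
[1] 0x00->0x0a len=2 : 5a 3b
[2] 0x15->0x0b len=5 : 1b fb 40 db 7f
[3] 0x0d->0x12 len=3 : 40 db 7f
query mem[0x14]=0x7f, mem[0x0a]=0x5a, mem[0x19]=0x7f, mem[0x11]=0x17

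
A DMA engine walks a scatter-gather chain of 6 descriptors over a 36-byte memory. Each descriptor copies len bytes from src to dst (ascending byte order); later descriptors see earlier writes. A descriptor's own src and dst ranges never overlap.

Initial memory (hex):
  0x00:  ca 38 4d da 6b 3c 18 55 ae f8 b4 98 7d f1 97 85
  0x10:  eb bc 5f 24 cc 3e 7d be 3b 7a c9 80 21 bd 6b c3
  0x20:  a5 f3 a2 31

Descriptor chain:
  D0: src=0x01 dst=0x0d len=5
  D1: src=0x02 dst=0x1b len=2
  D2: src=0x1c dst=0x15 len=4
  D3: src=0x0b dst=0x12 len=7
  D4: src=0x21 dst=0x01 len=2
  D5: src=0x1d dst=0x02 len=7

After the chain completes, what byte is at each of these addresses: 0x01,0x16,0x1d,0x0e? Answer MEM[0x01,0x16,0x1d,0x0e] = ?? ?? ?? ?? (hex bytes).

MEM[0x01,0x16,0x1d,0x0e] = f3 da bd 4d

#0 dst[0x0d+5] := {0x38,0x4d,0xda,0x6b,0x3c}
#1 dst[0x1b+2] := {0x4d,0xda}
#2 dst[0x15+4] := {0xda,0xbd,0x6b,0xc3}
#3 dst[0x12+7] := {0x98,0x7d,0x38,0x4d,0xda,0x6b,0x3c}
#4 dst[0x01+2] := {0xf3,0xa2}
#5 dst[0x02+7] := {0xbd,0x6b,0xc3,0xa5,0xf3,0xa2,0x31}
query mem[0x01]=0xf3, mem[0x16]=0xda, mem[0x1d]=0xbd, mem[0x0e]=0x4d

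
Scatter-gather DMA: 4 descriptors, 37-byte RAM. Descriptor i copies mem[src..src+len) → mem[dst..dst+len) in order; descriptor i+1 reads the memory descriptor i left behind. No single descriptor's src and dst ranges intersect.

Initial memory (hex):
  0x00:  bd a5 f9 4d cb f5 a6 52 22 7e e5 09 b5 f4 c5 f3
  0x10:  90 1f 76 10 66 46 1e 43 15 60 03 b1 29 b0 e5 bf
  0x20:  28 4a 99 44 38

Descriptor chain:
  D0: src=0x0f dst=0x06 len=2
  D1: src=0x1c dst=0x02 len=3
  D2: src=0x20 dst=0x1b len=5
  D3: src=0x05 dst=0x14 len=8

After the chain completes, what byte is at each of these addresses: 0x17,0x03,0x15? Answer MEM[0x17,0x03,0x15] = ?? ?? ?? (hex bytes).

MEM[0x17,0x03,0x15] = 22 b0 f3

D0: mem[0x06..0x07] <- [f3 90]
D1: mem[0x02..0x04] <- [29 b0 e5]
D2: mem[0x1b..0x1f] <- [28 4a 99 44 38]
D3: mem[0x14..0x1b] <- [f5 f3 90 22 7e e5 09 b5]
query mem[0x17]=0x22, mem[0x03]=0xb0, mem[0x15]=0xf3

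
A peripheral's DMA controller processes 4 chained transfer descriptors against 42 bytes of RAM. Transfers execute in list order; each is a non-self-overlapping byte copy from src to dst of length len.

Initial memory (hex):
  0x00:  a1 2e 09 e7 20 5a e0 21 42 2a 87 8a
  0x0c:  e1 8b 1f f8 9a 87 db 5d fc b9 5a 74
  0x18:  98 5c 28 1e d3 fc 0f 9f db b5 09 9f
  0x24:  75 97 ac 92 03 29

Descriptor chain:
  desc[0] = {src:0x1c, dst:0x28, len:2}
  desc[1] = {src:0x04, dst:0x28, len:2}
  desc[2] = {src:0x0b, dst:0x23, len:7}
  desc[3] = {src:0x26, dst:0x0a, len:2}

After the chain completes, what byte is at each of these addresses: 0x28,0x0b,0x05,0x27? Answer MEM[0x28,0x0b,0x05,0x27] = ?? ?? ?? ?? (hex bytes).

MEM[0x28,0x0b,0x05,0x27] = 9a f8 5a f8

D0: mem[0x28..0x29] <- [d3 fc]
D1: mem[0x28..0x29] <- [20 5a]
D2: mem[0x23..0x29] <- [8a e1 8b 1f f8 9a 87]
D3: mem[0x0a..0x0b] <- [1f f8]
query mem[0x28]=0x9a, mem[0x0b]=0xf8, mem[0x05]=0x5a, mem[0x27]=0xf8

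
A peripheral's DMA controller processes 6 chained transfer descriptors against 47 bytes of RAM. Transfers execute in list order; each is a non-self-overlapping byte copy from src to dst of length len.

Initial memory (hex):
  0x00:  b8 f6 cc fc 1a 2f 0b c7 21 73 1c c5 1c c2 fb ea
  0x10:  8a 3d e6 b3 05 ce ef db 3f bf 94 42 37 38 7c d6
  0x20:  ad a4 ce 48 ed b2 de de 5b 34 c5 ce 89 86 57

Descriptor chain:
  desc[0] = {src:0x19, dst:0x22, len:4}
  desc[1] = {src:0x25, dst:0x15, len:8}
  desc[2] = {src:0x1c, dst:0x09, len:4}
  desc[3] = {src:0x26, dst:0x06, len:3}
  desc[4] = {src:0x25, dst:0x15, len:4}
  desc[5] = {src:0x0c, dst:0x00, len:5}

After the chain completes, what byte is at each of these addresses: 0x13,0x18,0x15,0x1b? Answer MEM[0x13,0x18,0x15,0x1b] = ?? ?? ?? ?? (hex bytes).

  after D0: wrote 4B at 0x22 = bf944237
  after D1: wrote 8B at 0x15 = 37dede5b34c5ce89
  after D2: wrote 4B at 0x09 = 89387cd6
  after D3: wrote 3B at 0x06 = dede5b
  after D4: wrote 4B at 0x15 = 37dede5b
  after D5: wrote 5B at 0x00 = d6c2fbea8a
query mem[0x13]=0xb3, mem[0x18]=0x5b, mem[0x15]=0x37, mem[0x1b]=0xce

MEM[0x13,0x18,0x15,0x1b] = b3 5b 37 ce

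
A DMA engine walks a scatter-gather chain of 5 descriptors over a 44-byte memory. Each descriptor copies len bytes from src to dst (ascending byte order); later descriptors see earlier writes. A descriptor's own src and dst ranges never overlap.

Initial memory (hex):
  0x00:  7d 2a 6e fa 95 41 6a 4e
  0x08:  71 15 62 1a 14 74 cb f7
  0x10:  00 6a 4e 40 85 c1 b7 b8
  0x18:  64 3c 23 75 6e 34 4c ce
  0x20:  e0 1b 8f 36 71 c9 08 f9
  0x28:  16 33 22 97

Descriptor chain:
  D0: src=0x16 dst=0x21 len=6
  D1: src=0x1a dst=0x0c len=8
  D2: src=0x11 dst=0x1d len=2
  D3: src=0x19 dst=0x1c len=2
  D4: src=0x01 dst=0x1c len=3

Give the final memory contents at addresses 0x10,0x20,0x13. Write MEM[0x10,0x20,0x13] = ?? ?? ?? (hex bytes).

MEM[0x10,0x20,0x13] = 4c e0 b7

D0: mem[0x21..0x26] <- [b7 b8 64 3c 23 75]
D1: mem[0x0c..0x13] <- [23 75 6e 34 4c ce e0 b7]
D2: mem[0x1d..0x1e] <- [ce e0]
D3: mem[0x1c..0x1d] <- [3c 23]
D4: mem[0x1c..0x1e] <- [2a 6e fa]
query mem[0x10]=0x4c, mem[0x20]=0xe0, mem[0x13]=0xb7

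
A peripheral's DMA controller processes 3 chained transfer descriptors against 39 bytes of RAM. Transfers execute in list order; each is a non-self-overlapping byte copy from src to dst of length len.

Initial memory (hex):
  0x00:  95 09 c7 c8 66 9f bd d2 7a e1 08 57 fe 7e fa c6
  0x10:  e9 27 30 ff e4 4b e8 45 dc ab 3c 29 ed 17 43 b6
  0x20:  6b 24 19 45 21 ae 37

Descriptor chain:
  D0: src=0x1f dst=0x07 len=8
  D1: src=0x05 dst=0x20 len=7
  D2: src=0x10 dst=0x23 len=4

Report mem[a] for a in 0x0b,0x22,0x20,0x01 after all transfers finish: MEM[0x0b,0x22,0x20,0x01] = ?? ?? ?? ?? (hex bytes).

[0] 0x1f->0x07 len=8 : b6 6b 24 19 45 21 ae 37
[1] 0x05->0x20 len=7 : 9f bd b6 6b 24 19 45
[2] 0x10->0x23 len=4 : e9 27 30 ff
query mem[0x0b]=0x45, mem[0x22]=0xb6, mem[0x20]=0x9f, mem[0x01]=0x09

MEM[0x0b,0x22,0x20,0x01] = 45 b6 9f 09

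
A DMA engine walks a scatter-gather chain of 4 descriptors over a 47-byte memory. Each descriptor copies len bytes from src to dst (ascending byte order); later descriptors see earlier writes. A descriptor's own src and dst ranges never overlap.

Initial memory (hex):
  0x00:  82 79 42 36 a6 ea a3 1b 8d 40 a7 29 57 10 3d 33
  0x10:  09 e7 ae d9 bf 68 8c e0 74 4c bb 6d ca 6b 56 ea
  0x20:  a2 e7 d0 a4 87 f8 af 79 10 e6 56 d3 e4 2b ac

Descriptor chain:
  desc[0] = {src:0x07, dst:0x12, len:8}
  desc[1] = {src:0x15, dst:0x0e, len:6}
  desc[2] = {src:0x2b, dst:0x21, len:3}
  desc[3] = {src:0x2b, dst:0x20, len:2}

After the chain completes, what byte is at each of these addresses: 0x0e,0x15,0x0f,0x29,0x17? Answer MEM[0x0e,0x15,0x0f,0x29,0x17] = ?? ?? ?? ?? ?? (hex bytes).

MEM[0x0e,0x15,0x0f,0x29,0x17] = a7 a7 29 e6 57

D0: mem[0x12..0x19] <- [1b 8d 40 a7 29 57 10 3d]
D1: mem[0x0e..0x13] <- [a7 29 57 10 3d bb]
D2: mem[0x21..0x23] <- [d3 e4 2b]
D3: mem[0x20..0x21] <- [d3 e4]
query mem[0x0e]=0xa7, mem[0x15]=0xa7, mem[0x0f]=0x29, mem[0x29]=0xe6, mem[0x17]=0x57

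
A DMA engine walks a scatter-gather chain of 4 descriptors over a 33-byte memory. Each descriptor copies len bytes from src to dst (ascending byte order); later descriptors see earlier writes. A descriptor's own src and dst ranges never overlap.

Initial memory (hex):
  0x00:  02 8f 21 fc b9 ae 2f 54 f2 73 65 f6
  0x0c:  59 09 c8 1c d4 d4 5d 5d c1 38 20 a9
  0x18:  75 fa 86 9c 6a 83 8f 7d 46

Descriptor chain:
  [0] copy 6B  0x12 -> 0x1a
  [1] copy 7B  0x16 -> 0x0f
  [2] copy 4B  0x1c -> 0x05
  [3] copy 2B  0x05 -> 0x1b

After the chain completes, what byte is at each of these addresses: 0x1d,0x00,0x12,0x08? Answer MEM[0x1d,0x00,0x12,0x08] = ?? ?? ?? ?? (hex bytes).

D0: mem[0x1a..0x1f] <- [5d 5d c1 38 20 a9]
D1: mem[0x0f..0x15] <- [20 a9 75 fa 5d 5d c1]
D2: mem[0x05..0x08] <- [c1 38 20 a9]
D3: mem[0x1b..0x1c] <- [c1 38]
query mem[0x1d]=0x38, mem[0x00]=0x02, mem[0x12]=0xfa, mem[0x08]=0xa9

MEM[0x1d,0x00,0x12,0x08] = 38 02 fa a9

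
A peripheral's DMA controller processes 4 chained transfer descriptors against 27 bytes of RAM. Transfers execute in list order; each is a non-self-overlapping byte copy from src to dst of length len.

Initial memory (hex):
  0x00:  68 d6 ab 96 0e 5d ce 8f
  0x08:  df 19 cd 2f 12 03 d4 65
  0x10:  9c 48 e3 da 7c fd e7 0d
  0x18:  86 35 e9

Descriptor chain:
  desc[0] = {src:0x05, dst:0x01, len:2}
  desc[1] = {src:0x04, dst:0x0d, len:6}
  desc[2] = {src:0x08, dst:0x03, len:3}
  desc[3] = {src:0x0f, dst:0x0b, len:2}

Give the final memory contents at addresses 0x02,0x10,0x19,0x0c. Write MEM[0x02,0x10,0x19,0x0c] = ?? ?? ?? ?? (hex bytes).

D0: mem[0x01..0x02] <- [5d ce]
D1: mem[0x0d..0x12] <- [0e 5d ce 8f df 19]
D2: mem[0x03..0x05] <- [df 19 cd]
D3: mem[0x0b..0x0c] <- [ce 8f]
query mem[0x02]=0xce, mem[0x10]=0x8f, mem[0x19]=0x35, mem[0x0c]=0x8f

MEM[0x02,0x10,0x19,0x0c] = ce 8f 35 8f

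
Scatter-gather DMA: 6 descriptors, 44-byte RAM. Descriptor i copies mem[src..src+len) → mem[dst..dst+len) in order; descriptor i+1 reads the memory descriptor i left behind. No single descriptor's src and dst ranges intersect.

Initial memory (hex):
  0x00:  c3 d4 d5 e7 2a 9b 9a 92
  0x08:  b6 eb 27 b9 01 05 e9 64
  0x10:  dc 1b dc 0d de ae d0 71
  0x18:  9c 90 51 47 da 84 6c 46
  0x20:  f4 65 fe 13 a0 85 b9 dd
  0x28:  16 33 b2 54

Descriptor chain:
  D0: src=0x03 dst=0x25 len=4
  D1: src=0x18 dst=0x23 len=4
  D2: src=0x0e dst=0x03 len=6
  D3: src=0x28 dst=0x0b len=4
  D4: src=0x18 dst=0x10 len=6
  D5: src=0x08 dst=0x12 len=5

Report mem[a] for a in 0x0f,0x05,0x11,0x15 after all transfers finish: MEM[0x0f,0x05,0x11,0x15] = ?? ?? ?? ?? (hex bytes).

#0 dst[0x25+4] := {0xe7,0x2a,0x9b,0x9a}
#1 dst[0x23+4] := {0x9c,0x90,0x51,0x47}
#2 dst[0x03+6] := {0xe9,0x64,0xdc,0x1b,0xdc,0x0d}
#3 dst[0x0b+4] := {0x9a,0x33,0xb2,0x54}
#4 dst[0x10+6] := {0x9c,0x90,0x51,0x47,0xda,0x84}
#5 dst[0x12+5] := {0x0d,0xeb,0x27,0x9a,0x33}
query mem[0x0f]=0x64, mem[0x05]=0xdc, mem[0x11]=0x90, mem[0x15]=0x9a

MEM[0x0f,0x05,0x11,0x15] = 64 dc 90 9a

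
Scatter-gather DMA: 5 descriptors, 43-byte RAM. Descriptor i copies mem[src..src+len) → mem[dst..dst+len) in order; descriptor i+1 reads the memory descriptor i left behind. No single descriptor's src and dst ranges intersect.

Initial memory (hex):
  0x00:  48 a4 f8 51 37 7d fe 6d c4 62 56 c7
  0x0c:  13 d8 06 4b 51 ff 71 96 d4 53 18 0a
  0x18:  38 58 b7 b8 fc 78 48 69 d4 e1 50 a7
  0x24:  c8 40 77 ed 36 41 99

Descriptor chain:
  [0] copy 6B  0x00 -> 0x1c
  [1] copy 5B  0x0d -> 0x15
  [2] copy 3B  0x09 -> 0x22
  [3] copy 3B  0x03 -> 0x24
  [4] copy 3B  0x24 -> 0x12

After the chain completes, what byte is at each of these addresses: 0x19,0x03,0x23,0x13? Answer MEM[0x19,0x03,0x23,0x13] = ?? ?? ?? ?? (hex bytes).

#0 dst[0x1c+6] := {0x48,0xa4,0xf8,0x51,0x37,0x7d}
#1 dst[0x15+5] := {0xd8,0x06,0x4b,0x51,0xff}
#2 dst[0x22+3] := {0x62,0x56,0xc7}
#3 dst[0x24+3] := {0x51,0x37,0x7d}
#4 dst[0x12+3] := {0x51,0x37,0x7d}
query mem[0x19]=0xff, mem[0x03]=0x51, mem[0x23]=0x56, mem[0x13]=0x37

MEM[0x19,0x03,0x23,0x13] = ff 51 56 37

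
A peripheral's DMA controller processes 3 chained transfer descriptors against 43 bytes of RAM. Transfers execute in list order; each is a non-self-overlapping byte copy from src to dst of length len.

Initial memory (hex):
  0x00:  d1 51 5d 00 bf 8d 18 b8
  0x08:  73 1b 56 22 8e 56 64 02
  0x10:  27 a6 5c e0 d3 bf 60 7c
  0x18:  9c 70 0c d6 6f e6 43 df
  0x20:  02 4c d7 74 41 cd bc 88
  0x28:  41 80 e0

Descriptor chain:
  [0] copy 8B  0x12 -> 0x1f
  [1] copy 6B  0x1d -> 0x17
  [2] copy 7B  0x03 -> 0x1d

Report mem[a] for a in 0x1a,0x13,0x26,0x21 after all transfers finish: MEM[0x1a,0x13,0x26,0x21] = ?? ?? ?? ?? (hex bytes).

MEM[0x1a,0x13,0x26,0x21] = e0 e0 70 b8

[0] 0x12->0x1f len=8 : 5c e0 d3 bf 60 7c 9c 70
[1] 0x1d->0x17 len=6 : e6 43 5c e0 d3 bf
[2] 0x03->0x1d len=7 : 00 bf 8d 18 b8 73 1b
query mem[0x1a]=0xe0, mem[0x13]=0xe0, mem[0x26]=0x70, mem[0x21]=0xb8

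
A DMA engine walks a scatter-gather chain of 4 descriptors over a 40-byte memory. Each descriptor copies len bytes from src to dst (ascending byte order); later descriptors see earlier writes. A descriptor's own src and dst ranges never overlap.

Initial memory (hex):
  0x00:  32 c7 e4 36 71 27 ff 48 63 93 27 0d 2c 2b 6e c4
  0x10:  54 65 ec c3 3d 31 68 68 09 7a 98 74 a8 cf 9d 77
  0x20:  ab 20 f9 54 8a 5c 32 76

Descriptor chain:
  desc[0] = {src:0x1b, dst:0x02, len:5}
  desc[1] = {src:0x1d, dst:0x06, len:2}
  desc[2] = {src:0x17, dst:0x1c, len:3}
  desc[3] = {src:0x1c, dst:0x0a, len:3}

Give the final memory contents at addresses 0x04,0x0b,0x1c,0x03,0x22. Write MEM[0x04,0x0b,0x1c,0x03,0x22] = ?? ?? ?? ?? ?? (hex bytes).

MEM[0x04,0x0b,0x1c,0x03,0x22] = cf 09 68 a8 f9

D0: mem[0x02..0x06] <- [74 a8 cf 9d 77]
D1: mem[0x06..0x07] <- [cf 9d]
D2: mem[0x1c..0x1e] <- [68 09 7a]
D3: mem[0x0a..0x0c] <- [68 09 7a]
query mem[0x04]=0xcf, mem[0x0b]=0x09, mem[0x1c]=0x68, mem[0x03]=0xa8, mem[0x22]=0xf9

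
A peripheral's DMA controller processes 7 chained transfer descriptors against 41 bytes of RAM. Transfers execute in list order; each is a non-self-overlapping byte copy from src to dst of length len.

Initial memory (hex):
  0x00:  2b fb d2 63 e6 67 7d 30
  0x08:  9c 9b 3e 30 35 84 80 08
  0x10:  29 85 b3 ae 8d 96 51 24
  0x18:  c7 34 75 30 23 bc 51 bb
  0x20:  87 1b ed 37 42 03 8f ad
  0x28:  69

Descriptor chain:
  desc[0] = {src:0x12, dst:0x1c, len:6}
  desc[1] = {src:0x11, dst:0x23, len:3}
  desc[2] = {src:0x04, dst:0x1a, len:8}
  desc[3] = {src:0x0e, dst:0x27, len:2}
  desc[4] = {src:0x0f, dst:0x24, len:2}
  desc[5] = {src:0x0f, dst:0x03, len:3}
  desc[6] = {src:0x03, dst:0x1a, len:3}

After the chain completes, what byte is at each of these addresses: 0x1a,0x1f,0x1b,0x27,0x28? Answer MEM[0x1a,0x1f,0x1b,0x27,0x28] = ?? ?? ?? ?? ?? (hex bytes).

MEM[0x1a,0x1f,0x1b,0x27,0x28] = 08 9b 29 80 08

  after D0: wrote 6B at 0x1c = b3ae8d965124
  after D1: wrote 3B at 0x23 = 85b3ae
  after D2: wrote 8B at 0x1a = e6677d309c9b3e30
  after D3: wrote 2B at 0x27 = 8008
  after D4: wrote 2B at 0x24 = 0829
  after D5: wrote 3B at 0x03 = 082985
  after D6: wrote 3B at 0x1a = 082985
query mem[0x1a]=0x08, mem[0x1f]=0x9b, mem[0x1b]=0x29, mem[0x27]=0x80, mem[0x28]=0x08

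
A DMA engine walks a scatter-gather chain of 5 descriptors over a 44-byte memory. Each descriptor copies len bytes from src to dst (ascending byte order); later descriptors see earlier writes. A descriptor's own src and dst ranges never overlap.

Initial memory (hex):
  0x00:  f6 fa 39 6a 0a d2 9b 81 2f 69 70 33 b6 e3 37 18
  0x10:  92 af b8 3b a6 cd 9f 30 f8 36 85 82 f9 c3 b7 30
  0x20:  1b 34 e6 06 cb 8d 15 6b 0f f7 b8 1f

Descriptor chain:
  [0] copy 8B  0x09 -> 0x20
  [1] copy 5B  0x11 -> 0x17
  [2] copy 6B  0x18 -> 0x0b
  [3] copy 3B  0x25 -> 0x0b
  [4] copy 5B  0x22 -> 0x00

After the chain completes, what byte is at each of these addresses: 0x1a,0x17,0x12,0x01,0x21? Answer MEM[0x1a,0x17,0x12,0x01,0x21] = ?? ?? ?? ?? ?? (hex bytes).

D0: mem[0x20..0x27] <- [69 70 33 b6 e3 37 18 92]
D1: mem[0x17..0x1b] <- [af b8 3b a6 cd]
D2: mem[0x0b..0x10] <- [b8 3b a6 cd f9 c3]
D3: mem[0x0b..0x0d] <- [37 18 92]
D4: mem[0x00..0x04] <- [33 b6 e3 37 18]
query mem[0x1a]=0xa6, mem[0x17]=0xaf, mem[0x12]=0xb8, mem[0x01]=0xb6, mem[0x21]=0x70

MEM[0x1a,0x17,0x12,0x01,0x21] = a6 af b8 b6 70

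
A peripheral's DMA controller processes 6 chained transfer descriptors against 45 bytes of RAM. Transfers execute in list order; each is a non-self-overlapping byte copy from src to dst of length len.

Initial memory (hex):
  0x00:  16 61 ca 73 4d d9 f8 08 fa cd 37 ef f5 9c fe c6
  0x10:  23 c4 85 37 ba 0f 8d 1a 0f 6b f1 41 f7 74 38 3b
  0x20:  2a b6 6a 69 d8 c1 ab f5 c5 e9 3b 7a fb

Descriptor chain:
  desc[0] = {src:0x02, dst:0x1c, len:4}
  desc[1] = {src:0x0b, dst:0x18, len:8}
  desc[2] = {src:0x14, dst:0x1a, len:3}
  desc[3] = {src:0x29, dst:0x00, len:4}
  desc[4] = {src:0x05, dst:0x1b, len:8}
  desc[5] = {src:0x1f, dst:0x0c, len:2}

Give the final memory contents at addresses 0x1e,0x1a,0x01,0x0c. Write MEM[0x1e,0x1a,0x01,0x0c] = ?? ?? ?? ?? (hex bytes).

MEM[0x1e,0x1a,0x01,0x0c] = fa ba 3b cd

D0: mem[0x1c..0x1f] <- [ca 73 4d d9]
D1: mem[0x18..0x1f] <- [ef f5 9c fe c6 23 c4 85]
D2: mem[0x1a..0x1c] <- [ba 0f 8d]
D3: mem[0x00..0x03] <- [e9 3b 7a fb]
D4: mem[0x1b..0x22] <- [d9 f8 08 fa cd 37 ef f5]
D5: mem[0x0c..0x0d] <- [cd 37]
query mem[0x1e]=0xfa, mem[0x1a]=0xba, mem[0x01]=0x3b, mem[0x0c]=0xcd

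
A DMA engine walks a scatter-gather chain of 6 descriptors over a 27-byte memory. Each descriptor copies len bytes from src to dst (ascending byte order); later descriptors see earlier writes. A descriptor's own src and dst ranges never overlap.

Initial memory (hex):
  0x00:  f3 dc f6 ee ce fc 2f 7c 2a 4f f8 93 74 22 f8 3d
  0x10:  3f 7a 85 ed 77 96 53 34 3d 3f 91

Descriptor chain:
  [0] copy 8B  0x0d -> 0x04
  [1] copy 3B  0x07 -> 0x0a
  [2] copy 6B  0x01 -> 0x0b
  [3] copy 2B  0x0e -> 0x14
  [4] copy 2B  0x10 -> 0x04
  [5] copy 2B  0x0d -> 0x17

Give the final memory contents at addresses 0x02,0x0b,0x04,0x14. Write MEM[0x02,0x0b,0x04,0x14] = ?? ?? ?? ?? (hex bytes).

MEM[0x02,0x0b,0x04,0x14] = f6 dc 3d 22

D0: mem[0x04..0x0b] <- [22 f8 3d 3f 7a 85 ed 77]
D1: mem[0x0a..0x0c] <- [3f 7a 85]
D2: mem[0x0b..0x10] <- [dc f6 ee 22 f8 3d]
D3: mem[0x14..0x15] <- [22 f8]
D4: mem[0x04..0x05] <- [3d 7a]
D5: mem[0x17..0x18] <- [ee 22]
query mem[0x02]=0xf6, mem[0x0b]=0xdc, mem[0x04]=0x3d, mem[0x14]=0x22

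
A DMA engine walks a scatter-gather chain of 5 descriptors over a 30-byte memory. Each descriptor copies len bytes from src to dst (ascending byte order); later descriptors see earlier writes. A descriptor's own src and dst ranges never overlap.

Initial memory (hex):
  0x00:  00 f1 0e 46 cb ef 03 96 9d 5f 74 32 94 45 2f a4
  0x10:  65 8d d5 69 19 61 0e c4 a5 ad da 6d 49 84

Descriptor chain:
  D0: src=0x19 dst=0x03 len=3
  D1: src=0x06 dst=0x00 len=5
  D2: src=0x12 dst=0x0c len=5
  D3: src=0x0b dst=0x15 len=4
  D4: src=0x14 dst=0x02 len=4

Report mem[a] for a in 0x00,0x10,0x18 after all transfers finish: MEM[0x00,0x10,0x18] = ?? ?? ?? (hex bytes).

D0: mem[0x03..0x05] <- [ad da 6d]
D1: mem[0x00..0x04] <- [03 96 9d 5f 74]
D2: mem[0x0c..0x10] <- [d5 69 19 61 0e]
D3: mem[0x15..0x18] <- [32 d5 69 19]
D4: mem[0x02..0x05] <- [19 32 d5 69]
query mem[0x00]=0x03, mem[0x10]=0x0e, mem[0x18]=0x19

MEM[0x00,0x10,0x18] = 03 0e 19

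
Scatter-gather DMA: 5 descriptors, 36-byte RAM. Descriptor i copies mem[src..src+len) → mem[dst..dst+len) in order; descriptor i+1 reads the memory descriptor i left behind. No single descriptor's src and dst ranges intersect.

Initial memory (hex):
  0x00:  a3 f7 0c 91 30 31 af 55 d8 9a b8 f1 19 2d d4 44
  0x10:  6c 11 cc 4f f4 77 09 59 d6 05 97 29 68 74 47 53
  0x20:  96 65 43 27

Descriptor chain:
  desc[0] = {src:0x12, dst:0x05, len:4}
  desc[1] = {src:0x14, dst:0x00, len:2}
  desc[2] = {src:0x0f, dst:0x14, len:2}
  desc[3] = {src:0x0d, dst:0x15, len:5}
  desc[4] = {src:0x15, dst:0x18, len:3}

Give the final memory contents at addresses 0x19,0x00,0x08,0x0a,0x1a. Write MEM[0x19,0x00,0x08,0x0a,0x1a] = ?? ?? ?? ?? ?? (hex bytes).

MEM[0x19,0x00,0x08,0x0a,0x1a] = d4 f4 77 b8 44

D0: mem[0x05..0x08] <- [cc 4f f4 77]
D1: mem[0x00..0x01] <- [f4 77]
D2: mem[0x14..0x15] <- [44 6c]
D3: mem[0x15..0x19] <- [2d d4 44 6c 11]
D4: mem[0x18..0x1a] <- [2d d4 44]
query mem[0x19]=0xd4, mem[0x00]=0xf4, mem[0x08]=0x77, mem[0x0a]=0xb8, mem[0x1a]=0x44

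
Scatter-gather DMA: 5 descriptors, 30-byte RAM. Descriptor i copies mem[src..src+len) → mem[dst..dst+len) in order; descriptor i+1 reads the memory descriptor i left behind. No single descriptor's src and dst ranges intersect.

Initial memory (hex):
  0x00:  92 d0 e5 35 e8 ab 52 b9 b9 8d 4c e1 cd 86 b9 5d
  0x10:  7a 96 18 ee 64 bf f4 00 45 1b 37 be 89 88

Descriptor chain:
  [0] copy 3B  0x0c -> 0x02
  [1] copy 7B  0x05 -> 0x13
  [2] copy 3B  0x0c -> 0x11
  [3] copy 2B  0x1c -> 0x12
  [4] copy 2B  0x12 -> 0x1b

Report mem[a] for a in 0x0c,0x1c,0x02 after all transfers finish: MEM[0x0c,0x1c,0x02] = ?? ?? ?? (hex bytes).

[0] 0x0c->0x02 len=3 : cd 86 b9
[1] 0x05->0x13 len=7 : ab 52 b9 b9 8d 4c e1
[2] 0x0c->0x11 len=3 : cd 86 b9
[3] 0x1c->0x12 len=2 : 89 88
[4] 0x12->0x1b len=2 : 89 88
query mem[0x0c]=0xcd, mem[0x1c]=0x88, mem[0x02]=0xcd

MEM[0x0c,0x1c,0x02] = cd 88 cd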